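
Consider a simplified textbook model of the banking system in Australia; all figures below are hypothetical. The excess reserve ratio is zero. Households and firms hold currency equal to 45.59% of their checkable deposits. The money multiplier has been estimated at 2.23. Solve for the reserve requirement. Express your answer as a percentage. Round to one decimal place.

Using m = 2.23. Since m = (1 + c)/(c + rr + e), the denominator satisfies c + rr + e = (1 + c)/m = (1 + 0.4559) / 2.23 ≈ 0.652870.
With c = 0.4559 and e = 0, the reserve requirement is 0.652870 − 0.4559 − 0 = 0.19697.

19.7%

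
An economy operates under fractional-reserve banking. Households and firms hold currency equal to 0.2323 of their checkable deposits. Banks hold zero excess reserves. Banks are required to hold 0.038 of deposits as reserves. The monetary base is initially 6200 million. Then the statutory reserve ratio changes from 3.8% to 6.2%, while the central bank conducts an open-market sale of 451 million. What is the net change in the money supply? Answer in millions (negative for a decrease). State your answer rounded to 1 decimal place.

Before: m₁ = (1 + 0.2323) / (0.038 + 0.2323) ≈ 4.559009, MB₁ = 6200, so M₁ = 4.559009 × 6200 = 28265.8558 million.
After: m₂ = (1 + 0.2323) / (0.062 + 0.2323) ≈ 4.187224, MB₂ = 6200 − 451 = 5749, so M₂ = 4.187224 × 5749 ≈ 24072.3508 million.
ΔM = M₂ − M₁ = 24072.3508 − 28265.8558 = -4193.505 million.

-4193.5 million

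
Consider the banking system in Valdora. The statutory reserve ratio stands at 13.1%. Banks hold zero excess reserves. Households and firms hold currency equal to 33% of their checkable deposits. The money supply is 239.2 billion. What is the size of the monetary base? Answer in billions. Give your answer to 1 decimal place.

The money multiplier is m = (1 + c) / (rr + c) = (1 + 0.33) / (0.131 + 0.33) ≈ 2.88503.
MB = M / m = 239.2 / 2.88503 ≈ 82.9107 billion.

82.9 billion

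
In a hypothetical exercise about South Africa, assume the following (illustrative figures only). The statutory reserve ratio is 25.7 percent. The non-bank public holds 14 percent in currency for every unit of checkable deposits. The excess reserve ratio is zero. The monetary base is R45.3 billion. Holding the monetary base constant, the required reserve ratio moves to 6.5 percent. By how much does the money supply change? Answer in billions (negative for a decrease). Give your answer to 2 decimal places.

R121.83 billion

Initially m₁ = (1 + 0.14) / (0.257 + 0.14) ≈ 2.87154, so M₁ = 2.87154 × 45.3 ≈ 130.0808 billion.
After the change m₂ = (1 + 0.14) / (0.065 + 0.14) ≈ 5.56098, so M₂ = 5.56098 × 45.3 ≈ 251.9124 billion.
ΔM = M₂ − M₁ = 251.9124 − 130.0808 = 121.8316 billion.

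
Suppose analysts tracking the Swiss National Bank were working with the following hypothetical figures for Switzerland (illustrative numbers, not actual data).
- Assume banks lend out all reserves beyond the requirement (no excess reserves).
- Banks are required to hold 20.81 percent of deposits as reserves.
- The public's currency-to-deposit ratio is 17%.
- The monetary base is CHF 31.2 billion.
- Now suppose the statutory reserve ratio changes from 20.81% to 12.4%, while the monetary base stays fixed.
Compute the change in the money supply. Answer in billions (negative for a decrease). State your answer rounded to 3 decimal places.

Initially m₁ = (1 + 0.17) / (0.2081 + 0.17) ≈ 3.094419, so M₁ = 3.094419 × 31.2 ≈ 96.5459 billion.
After the change m₂ = (1 + 0.17) / (0.124 + 0.17) ≈ 3.979592, so M₂ = 3.979592 × 31.2 ≈ 124.1633 billion.
ΔM = M₂ − M₁ = 124.1633 − 96.5459 = 27.6174 billion.

CHF 27.617 billion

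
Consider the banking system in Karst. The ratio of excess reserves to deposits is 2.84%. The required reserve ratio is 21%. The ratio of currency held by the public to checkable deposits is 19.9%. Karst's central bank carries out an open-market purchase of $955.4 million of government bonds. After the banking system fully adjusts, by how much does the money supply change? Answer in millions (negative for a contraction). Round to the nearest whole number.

$2619 million

The money multiplier is m = (1 + c) / (rr + e + c) = (1 + 0.199) / (0.21 + 0.0284 + 0.199) ≈ 2.7412.
The purchase adds 955.4 million of base, so ΔM = m × ΔMB = 2.7412 × (+955.4) ≈ 2618.9425 million.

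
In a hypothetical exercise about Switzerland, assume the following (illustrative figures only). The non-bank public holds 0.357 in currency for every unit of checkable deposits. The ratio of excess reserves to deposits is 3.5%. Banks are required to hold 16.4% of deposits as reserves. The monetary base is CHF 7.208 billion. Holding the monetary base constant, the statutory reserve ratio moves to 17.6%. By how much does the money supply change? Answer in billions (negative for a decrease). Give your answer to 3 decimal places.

Initially m₁ = (1 + 0.357) / (0.164 + 0.035 + 0.357) ≈ 2.44065, so M₁ = 2.44065 × 7.208 ≈ 17.5922 billion.
After the change m₂ = (1 + 0.357) / (0.176 + 0.035 + 0.357) ≈ 2.38908, so M₂ = 2.38908 × 7.208 ≈ 17.2205 billion.
ΔM = M₂ − M₁ = 17.2205 − 17.5922 = -0.3717 billion.

-0.372 billion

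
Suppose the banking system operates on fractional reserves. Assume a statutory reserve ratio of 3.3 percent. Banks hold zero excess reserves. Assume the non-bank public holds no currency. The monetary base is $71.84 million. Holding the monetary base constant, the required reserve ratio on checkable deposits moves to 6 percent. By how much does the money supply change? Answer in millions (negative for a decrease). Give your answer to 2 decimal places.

Initially m₁ = 1 / (0.033) ≈ 30.30303, so M₁ = 30.30303 × 71.84 ≈ 2176.9697 million.
After the change m₂ = 1 / (0.06) ≈ 16.66667, so M₂ = 16.66667 × 71.84 ≈ 1197.3336 million.
ΔM = M₂ − M₁ = 1197.3336 − 2176.9697 = -979.6361 million.

-979.64 million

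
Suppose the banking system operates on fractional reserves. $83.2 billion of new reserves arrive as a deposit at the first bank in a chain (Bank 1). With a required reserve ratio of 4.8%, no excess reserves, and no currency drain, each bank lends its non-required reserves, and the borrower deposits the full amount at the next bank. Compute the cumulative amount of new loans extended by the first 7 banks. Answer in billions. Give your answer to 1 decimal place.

Bank i lends (1 − rr)^i of the original deposit: Bank 1 lends 83.2·0.9520 = 79.2064, Bank 2 lends 83.2·0.9520² ≈ 75.4045, and so on.
Summing a geometric series: total = 83.2·[0.9520·(1 − 0.9520^7) / (1 − 0.9520)] ≈ 480.6941 billion.

$480.7 billion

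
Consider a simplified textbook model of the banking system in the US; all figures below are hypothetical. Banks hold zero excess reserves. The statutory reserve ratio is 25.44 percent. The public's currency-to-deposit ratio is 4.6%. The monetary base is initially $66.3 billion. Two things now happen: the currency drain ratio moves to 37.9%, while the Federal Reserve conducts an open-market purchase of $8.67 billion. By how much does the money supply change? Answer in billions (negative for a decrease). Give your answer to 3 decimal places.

-67.638 billion

Before: m₁ = (1 + 0.046) / (0.2544 + 0.046) ≈ 3.482024, MB₁ = 66.3, so M₁ = 3.482024 × 66.3 ≈ 230.8582 billion.
After: m₂ = (1 + 0.379) / (0.2544 + 0.379) ≈ 2.177139, MB₂ = 66.3 + 8.67 = 74.97, so M₂ = 2.177139 × 74.97 ≈ 163.2201 billion.
ΔM = M₂ − M₁ = 163.2201 − 230.8582 = -67.6381 billion.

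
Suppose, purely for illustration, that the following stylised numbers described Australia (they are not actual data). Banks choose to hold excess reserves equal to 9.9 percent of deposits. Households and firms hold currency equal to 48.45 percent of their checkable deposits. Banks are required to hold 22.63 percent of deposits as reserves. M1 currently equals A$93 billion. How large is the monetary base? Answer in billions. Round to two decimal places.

The money multiplier is m = (1 + c) / (rr + e + c) = (1 + 0.4845) / (0.2263 + 0.099 + 0.4845) ≈ 1.83317.
MB = M / m = 93 / 1.83317 ≈ 50.7318 billion.

A$50.73 billion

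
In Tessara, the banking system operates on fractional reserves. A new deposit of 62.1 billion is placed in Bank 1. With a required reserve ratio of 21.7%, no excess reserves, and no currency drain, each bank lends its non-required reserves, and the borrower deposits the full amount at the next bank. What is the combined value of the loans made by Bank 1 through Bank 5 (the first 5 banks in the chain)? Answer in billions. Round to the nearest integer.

Bank i lends (1 − rr)^i of the original deposit: Bank 1 lends 62.1·0.7830 = 48.6243, Bank 2 lends 62.1·0.7830² ≈ 38.0728, and so on.
Summing a geometric series: total = 62.1·[0.7830·(1 − 0.7830^5) / (1 − 0.7830)] ≈ 158.1270 billion.

158 billion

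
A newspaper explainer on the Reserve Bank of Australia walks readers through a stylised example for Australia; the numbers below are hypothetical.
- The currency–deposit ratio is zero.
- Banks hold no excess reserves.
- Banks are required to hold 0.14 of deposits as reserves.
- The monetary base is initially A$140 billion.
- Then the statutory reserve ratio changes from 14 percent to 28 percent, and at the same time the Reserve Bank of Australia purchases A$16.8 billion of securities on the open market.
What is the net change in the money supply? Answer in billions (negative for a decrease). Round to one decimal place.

-440.0 billion

Before: m₁ = 1 / (0.14) ≈ 7.14286, MB₁ = 140, so M₁ = 7.14286 × 140 = 1000.0004 billion.
After: m₂ = 1 / (0.28) ≈ 3.57143, MB₂ = 140 + 16.8 = 156.8, so M₂ = 3.57143 × 156.8 ≈ 560.0002 billion.
ΔM = M₂ − M₁ = 560.0002 − 1000.0004 = -440.0002 billion.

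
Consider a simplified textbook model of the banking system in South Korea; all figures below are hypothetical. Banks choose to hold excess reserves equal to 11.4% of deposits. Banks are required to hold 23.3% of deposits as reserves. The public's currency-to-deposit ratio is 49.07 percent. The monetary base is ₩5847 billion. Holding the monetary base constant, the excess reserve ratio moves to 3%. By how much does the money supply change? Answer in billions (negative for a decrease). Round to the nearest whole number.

Initially m₁ = (1 + 0.4907) / (0.233 + 0.114 + 0.4907) ≈ 1.77952, so M₁ = 1.77952 × 5847 ≈ 10404.8534 billion.
After the change m₂ = (1 + 0.4907) / (0.233 + 0.03 + 0.4907) ≈ 1.97784, so M₂ = 1.97784 × 5847 ≈ 11564.4305 billion.
ΔM = M₂ − M₁ = 11564.4305 − 10404.8534 = 1159.5771 billion.

₩1160 billion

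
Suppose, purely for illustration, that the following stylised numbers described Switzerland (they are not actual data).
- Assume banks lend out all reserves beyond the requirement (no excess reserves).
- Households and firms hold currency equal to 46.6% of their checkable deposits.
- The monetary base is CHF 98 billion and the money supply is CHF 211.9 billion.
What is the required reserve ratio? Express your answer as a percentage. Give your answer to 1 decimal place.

21.2%

Using m = M/MB = 211.9/98 ≈ 2.162245. Since m = (1 + c)/(c + rr + e), the denominator satisfies c + rr + e = (1 + c)/m = (1 + 0.466) / 2.162245 ≈ 0.677999.
With c = 0.466 and e = 0, the required reserve ratio is 0.677999 − 0.466 − 0 = 0.211999.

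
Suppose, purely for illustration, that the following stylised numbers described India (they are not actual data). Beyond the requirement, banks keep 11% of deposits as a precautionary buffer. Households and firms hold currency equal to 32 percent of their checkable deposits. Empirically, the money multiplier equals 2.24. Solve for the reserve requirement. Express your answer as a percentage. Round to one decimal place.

Using m = 2.24. Since m = (1 + c)/(c + rr + e), the denominator satisfies c + rr + e = (1 + c)/m = (1 + 0.32) / 2.24 ≈ 0.589286.
With c = 0.32 and e = 0.11, the reserve requirement is 0.589286 − 0.32 − 0.11 = 0.159286.

15.9%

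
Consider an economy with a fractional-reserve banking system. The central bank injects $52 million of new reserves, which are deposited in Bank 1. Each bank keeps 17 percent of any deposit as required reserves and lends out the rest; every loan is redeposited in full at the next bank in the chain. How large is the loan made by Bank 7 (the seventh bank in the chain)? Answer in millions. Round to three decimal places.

Each bank lends a fraction (1 − rr) = 0.8300 of the deposit it receives, so Bank 7 receives 52·0.8300^6 and lends 52·0.8300^7 ≈ 14.1107 million.

$14.111 million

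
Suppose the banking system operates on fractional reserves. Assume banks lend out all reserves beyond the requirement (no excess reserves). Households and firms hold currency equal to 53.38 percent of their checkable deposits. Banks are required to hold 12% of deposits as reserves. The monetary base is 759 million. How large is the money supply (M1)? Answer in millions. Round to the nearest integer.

1781 million

The money multiplier is m = (1 + c) / (rr + c) = (1 + 0.5338) / (0.12 + 0.5338) ≈ 2.3460.
So M = m × MB = 2.3460 × 759 = 1780.614 million.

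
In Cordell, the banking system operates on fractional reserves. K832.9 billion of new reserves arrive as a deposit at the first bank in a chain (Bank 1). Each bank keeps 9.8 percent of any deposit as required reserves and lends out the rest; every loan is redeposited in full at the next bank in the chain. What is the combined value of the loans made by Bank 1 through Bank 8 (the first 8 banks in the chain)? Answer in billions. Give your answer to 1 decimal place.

Bank i lends (1 − rr)^i of the original deposit: Bank 1 lends 832.9·0.9020 = 751.2758, Bank 2 lends 832.9·0.9020² ≈ 677.6508, and so on.
Summing a geometric series: total = 832.9·[0.9020·(1 − 0.9020^8) / (1 − 0.9020)] ≈ 4306.9588 billion.

K4307.0 billion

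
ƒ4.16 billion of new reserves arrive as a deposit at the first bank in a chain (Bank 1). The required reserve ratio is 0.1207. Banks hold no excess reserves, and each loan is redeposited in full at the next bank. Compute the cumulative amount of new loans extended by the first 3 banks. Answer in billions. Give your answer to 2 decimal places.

Bank i lends (1 − rr)^i of the original deposit: Bank 1 lends 4.16·0.8793 ≈ 3.6579, Bank 2 lends 4.16·0.8793² ≈ 3.2164, and so on.
Summing a geometric series: total = 4.16·[0.8793·(1 − 0.8793^3) / (1 − 0.8793)] ≈ 9.7024 billion.

ƒ9.70 billion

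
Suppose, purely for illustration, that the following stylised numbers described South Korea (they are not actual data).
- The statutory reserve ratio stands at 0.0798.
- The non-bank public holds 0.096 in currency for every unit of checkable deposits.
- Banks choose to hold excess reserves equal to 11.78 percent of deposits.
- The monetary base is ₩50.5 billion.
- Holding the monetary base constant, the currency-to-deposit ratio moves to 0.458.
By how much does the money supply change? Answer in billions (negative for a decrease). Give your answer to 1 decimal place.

Initially m₁ = (1 + 0.096) / (0.0798 + 0.1178 + 0.096) ≈ 3.7330, so M₁ = 3.7330 × 50.5 = 188.5165 billion.
After the change m₂ = (1 + 0.458) / (0.0798 + 0.1178 + 0.458) ≈ 2.2239, so M₂ = 2.2239 × 50.5 ≈ 112.307 billion.
ΔM = M₂ − M₁ = 112.307 − 188.5165 = -76.2095 billion.

-76.2 billion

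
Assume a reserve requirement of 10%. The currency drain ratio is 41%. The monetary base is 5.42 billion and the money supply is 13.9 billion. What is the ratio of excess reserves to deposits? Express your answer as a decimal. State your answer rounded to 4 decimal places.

0.0398

Using m = M/MB = 13.9/5.42 ≈ 2.564576. Since m = (1 + c)/(c + rr + e), the denominator satisfies c + rr + e = (1 + c)/m = (1 + 0.41) / 2.564576 ≈ 0.549798.
With c = 0.41 and rr = 0.1, the ratio of excess reserves to deposits is 0.549798 − 0.41 − 0.1 = 0.039798.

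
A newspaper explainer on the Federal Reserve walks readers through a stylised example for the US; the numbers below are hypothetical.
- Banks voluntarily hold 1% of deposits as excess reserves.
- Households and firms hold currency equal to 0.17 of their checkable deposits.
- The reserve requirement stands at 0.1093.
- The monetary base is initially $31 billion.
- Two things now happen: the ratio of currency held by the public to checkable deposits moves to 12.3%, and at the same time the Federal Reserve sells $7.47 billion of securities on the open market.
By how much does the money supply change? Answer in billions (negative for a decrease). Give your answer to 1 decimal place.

-16.3 billion

Before: m₁ = (1 + 0.17) / (0.1093 + 0.01 + 0.17) ≈ 4.0442, MB₁ = 31, so M₁ = 4.0442 × 31 = 125.3702 billion.
After: m₂ = (1 + 0.123) / (0.1093 + 0.01 + 0.123) ≈ 4.6348, MB₂ = 31 − 7.47 = 23.53, so M₂ = 4.6348 × 23.53 ≈ 109.0568 billion.
ΔM = M₂ − M₁ = 109.0568 − 125.3702 = -16.3134 billion.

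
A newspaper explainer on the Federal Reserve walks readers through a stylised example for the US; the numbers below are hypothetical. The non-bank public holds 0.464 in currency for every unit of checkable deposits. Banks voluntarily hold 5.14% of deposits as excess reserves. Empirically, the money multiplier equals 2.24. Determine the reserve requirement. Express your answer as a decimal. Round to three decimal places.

Using m = 2.24. Since m = (1 + c)/(c + rr + e), the denominator satisfies c + rr + e = (1 + c)/m = (1 + 0.464) / 2.24 ≈ 0.653571.
With c = 0.464 and e = 0.0514, the reserve requirement is 0.653571 − 0.464 − 0.0514 = 0.138171.

0.138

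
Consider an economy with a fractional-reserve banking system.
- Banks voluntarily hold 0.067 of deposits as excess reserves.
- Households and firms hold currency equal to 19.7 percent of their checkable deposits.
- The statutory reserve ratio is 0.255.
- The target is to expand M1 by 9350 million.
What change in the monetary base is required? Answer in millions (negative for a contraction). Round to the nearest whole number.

4054 million

The money multiplier is m = (1 + c) / (rr + e + c) = (1 + 0.197) / (0.255 + 0.067 + 0.197) ≈ 2.30636.
ΔMB = ΔM / m = (+9350) / 2.30636 ≈ 4054.0072 million.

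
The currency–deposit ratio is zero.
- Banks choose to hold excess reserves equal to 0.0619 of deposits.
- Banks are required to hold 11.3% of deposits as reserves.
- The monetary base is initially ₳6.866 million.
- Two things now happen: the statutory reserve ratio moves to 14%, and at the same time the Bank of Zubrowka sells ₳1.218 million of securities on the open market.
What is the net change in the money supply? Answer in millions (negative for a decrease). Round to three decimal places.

Before: m₁ = 1 / (0.113 + 0.0619) ≈ 5.71755, MB₁ = 6.866, so M₁ = 5.71755 × 6.866 ≈ 39.2567 million.
After: m₂ = 1 / (0.14 + 0.0619) ≈ 4.95295, MB₂ = 6.866 − 1.218 = 5.648, so M₂ = 4.95295 × 5.648 ≈ 27.9743 million.
ΔM = M₂ − M₁ = 27.9743 − 39.2567 = -11.2824 million.

-11.282 million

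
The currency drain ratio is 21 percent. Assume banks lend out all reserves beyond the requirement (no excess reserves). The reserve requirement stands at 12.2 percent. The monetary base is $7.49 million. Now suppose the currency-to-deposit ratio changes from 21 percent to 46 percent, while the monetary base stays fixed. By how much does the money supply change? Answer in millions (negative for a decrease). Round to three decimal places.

Initially m₁ = (1 + 0.21) / (0.122 + 0.21) ≈ 3.64458, so M₁ = 3.64458 × 7.49 ≈ 27.2979 million.
After the change m₂ = (1 + 0.46) / (0.122 + 0.46) ≈ 2.50859, so M₂ = 2.50859 × 7.49 ≈ 18.7893 million.
ΔM = M₂ − M₁ = 18.7893 − 27.2979 = -8.5086 million.

-8.509 million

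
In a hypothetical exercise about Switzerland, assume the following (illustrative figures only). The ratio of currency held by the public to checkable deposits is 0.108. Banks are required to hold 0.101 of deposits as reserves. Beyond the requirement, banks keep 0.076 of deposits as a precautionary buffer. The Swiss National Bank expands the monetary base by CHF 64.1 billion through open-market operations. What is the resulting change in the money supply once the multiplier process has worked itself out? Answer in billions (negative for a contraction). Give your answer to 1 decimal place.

CHF 249.2 billion

The money multiplier is m = (1 + c) / (rr + e + c) = (1 + 0.108) / (0.101 + 0.076 + 0.108) ≈ 3.8877.
The purchase adds 64.1 billion of base, so ΔM = m × ΔMB = 3.8877 × (+64.1) ≈ 249.2016 billion.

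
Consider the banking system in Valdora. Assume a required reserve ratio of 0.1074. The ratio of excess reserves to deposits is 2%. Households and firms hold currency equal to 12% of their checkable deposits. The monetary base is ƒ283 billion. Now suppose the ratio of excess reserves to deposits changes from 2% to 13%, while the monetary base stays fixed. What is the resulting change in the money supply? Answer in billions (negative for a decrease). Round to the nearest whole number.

Initially m₁ = (1 + 0.12) / (0.1074 + 0.02 + 0.12) ≈ 4.5271, so M₁ = 4.5271 × 283 = 1281.1693 billion.
After the change m₂ = (1 + 0.12) / (0.1074 + 0.13 + 0.12) ≈ 3.1337, so M₂ = 3.1337 × 283 = 886.8371 billion.
ΔM = M₂ − M₁ = 886.8371 − 1281.1693 = -394.3322 billion.

-394 billion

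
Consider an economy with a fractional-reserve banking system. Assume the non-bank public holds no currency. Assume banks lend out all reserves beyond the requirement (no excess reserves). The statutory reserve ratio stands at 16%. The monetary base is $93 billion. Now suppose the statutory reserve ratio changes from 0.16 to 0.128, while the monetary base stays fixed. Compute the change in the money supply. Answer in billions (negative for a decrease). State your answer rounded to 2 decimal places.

$145.31 billion

Initially m₁ = 1 / (0.16) = 6.25, so M₁ = 6.25 × 93 = 581.25 billion.
After the change m₂ = 1 / (0.128) = 7.81250, so M₂ = 7.81250 × 93 = 726.5625 billion.
ΔM = M₂ − M₁ = 726.5625 − 581.25 = 145.3125 billion.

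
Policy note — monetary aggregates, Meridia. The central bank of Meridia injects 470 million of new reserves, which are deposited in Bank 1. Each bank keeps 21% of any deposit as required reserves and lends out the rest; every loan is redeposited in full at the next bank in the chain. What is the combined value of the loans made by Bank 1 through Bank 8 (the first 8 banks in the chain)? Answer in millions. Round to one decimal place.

1499.9 million

Bank i lends (1 − rr)^i of the original deposit: Bank 1 lends 470·0.7900 = 371.3000, Bank 2 lends 470·0.7900² = 293.3270, and so on.
Summing a geometric series: total = 470·[0.7900·(1 − 0.7900^8) / (1 − 0.7900)] ≈ 1499.8560 million.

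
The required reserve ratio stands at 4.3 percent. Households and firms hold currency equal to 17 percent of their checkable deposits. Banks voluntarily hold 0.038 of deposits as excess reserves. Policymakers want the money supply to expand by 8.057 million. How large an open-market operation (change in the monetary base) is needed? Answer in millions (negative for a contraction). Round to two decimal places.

1.73 million

The money multiplier is m = (1 + c) / (rr + e + c) = (1 + 0.17) / (0.043 + 0.038 + 0.17) ≈ 4.6614.
ΔMB = ΔM / m = (+8.057) / 4.6614 ≈ 1.7285 million.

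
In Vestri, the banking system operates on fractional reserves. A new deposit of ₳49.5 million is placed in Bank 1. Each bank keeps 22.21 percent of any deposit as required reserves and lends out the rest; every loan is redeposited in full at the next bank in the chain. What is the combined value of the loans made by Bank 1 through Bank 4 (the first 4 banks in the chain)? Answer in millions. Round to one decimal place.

Bank i lends (1 − rr)^i of the original deposit: Bank 1 lends 49.5·0.7779 ≈ 38.5061, Bank 2 lends 49.5·0.7779² ≈ 29.9539, and so on.
Summing a geometric series: total = 49.5·[0.7779·(1 − 0.7779^4) / (1 − 0.7779)] ≈ 109.8869 million.

₳109.9 million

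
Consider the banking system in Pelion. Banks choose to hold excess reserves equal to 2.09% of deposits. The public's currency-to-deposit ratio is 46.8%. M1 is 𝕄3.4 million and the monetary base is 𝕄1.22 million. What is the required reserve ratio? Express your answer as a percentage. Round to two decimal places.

3.79%

Using m = M/MB = 3.4/1.22 ≈ 2.786885. Since m = (1 + c)/(c + rr + e), the denominator satisfies c + rr + e = (1 + c)/m = (1 + 0.468) / 2.786885 ≈ 0.526753.
With c = 0.468 and e = 0.0209, the required reserve ratio is 0.526753 − 0.468 − 0.0209 = 0.037853.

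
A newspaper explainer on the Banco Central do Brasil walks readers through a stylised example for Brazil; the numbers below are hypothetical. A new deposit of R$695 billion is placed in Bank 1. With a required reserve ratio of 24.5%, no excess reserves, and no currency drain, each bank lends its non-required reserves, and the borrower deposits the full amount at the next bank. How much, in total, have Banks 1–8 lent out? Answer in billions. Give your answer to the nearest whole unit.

R$1916 billion

Bank i lends (1 − rr)^i of the original deposit: Bank 1 lends 695·0.7550 = 524.7250, Bank 2 lends 695·0.7550² ≈ 396.1674, and so on.
Summing a geometric series: total = 695·[0.7550·(1 − 0.7550^8) / (1 − 0.7550)] ≈ 1915.6135 billion.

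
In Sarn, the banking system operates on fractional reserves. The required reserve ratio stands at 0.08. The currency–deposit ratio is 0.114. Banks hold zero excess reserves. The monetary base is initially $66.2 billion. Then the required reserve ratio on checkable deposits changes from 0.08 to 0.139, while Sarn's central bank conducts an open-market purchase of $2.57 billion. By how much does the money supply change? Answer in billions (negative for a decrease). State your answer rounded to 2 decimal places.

-77.33 billion

Before: m₁ = (1 + 0.114) / (0.08 + 0.114) ≈ 5.74227, MB₁ = 66.2, so M₁ = 5.74227 × 66.2 ≈ 380.1383 billion.
After: m₂ = (1 + 0.114) / (0.139 + 0.114) ≈ 4.40316, MB₂ = 66.2 + 2.57 = 68.77, so M₂ = 4.40316 × 68.77 ≈ 302.8053 billion.
ΔM = M₂ − M₁ = 302.8053 − 380.1383 = -77.333 billion.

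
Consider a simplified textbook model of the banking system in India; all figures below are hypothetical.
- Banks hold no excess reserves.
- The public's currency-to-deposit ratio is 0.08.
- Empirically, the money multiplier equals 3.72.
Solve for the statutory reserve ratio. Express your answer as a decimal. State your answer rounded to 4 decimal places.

0.2103

Using m = 3.72. Since m = (1 + c)/(c + rr + e), the denominator satisfies c + rr + e = (1 + c)/m = (1 + 0.08) / 3.72 ≈ 0.290323.
With c = 0.08 and e = 0, the statutory reserve ratio is 0.290323 − 0.08 − 0 = 0.210323.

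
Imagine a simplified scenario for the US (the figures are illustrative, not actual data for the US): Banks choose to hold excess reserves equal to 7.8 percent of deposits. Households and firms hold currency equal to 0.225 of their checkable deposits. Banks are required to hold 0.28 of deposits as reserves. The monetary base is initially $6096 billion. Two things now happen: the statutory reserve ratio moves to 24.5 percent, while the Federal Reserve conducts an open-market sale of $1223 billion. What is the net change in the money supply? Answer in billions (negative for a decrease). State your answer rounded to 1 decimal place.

Before: m₁ = (1 + 0.225) / (0.28 + 0.078 + 0.225) ≈ 2.101201, MB₁ = 6096, so M₁ = 2.101201 × 6096 ≈ 12808.9213 billion.
After: m₂ = (1 + 0.225) / (0.245 + 0.078 + 0.225) ≈ 2.235401, MB₂ = 6096 − 1223 = 4873, so M₂ = 2.235401 × 4873 ≈ 10893.1091 billion.
ΔM = M₂ − M₁ = 10893.1091 − 12808.9213 = -1915.8122 billion.

-1915.8 billion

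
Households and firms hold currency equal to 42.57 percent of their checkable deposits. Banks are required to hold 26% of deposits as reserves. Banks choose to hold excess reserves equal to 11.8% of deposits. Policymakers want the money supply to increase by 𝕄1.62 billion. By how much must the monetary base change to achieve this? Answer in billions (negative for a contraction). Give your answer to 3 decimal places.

The money multiplier is m = (1 + c) / (rr + e + c) = (1 + 0.4257) / (0.26 + 0.118 + 0.4257) ≈ 1.77392.
ΔMB = ΔM / m = (+1.62) / 1.77392 ≈ 0.9132 billion.

𝕄0.913 billion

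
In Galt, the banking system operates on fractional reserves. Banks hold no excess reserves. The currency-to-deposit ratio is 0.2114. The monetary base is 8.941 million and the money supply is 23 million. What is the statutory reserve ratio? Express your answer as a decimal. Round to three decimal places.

0.260

Using m = M/MB = 23/8.941 ≈ 2.572419. Since m = (1 + c)/(c + rr + e), the denominator satisfies c + rr + e = (1 + c)/m = (1 + 0.2114) / 2.572419 ≈ 0.470919.
With c = 0.2114 and e = 0, the statutory reserve ratio is 0.470919 − 0.2114 − 0 = 0.259519.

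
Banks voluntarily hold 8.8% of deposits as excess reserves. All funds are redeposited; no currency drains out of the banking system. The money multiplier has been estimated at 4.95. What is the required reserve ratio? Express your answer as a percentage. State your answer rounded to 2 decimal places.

Using m = 4.95. Since m = (1 + c)/(c + rr + e), the denominator satisfies c + rr + e = (1 + c)/m = (1 + 0) / 4.95 ≈ 0.202020.
With c = 0 and e = 0.088, the required reserve ratio is 0.202020 − 0 − 0.088 = 0.11402.

11.40%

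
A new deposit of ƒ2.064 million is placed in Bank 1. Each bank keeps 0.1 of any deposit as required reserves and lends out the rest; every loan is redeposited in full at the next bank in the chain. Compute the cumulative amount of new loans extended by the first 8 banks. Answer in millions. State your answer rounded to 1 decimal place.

Bank i lends (1 − rr)^i of the original deposit: Bank 1 lends 2.064·0.9000 = 1.8576, Bank 2 lends 2.064·0.9000² ≈ 1.6718, and so on.
Summing a geometric series: total = 2.064·[0.9000·(1 − 0.9000^8) / (1 − 0.9000)] ≈ 10.5796 million.

ƒ10.6 million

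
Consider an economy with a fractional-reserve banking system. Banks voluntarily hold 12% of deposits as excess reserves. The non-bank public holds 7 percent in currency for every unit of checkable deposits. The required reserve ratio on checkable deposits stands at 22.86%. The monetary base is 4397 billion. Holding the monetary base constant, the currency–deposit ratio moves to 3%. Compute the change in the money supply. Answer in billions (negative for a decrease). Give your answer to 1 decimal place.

Initially m₁ = (1 + 0.07) / (0.2286 + 0.12 + 0.07) ≈ 2.556140, so M₁ = 2.556140 × 4397 ≈ 11239.3476 billion.
After the change m₂ = (1 + 0.03) / (0.2286 + 0.12 + 0.03) ≈ 2.720549, so M₂ = 2.720549 × 4397 ≈ 11962.254 billion.
ΔM = M₂ − M₁ = 11962.254 − 11239.3476 = 722.9064 billion.

722.9 billion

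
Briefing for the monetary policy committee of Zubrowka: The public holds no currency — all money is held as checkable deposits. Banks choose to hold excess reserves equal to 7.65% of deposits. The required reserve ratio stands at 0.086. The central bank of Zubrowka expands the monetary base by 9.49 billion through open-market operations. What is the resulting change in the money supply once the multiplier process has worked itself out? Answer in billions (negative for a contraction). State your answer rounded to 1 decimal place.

58.4 billion

The money multiplier is m = 1 / (rr + e) = 1 / (0.086 + 0.0765) ≈ 6.1538.
The purchase adds 9.49 billion of base, so ΔM = m × ΔMB = 6.1538 × (+9.49) ≈ 58.3996 billion.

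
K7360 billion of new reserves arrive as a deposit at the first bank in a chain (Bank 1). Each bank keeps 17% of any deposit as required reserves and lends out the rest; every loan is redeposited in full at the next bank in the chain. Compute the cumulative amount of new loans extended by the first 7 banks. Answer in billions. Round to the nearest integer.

Bank i lends (1 − rr)^i of the original deposit: Bank 1 lends 7360·0.8300 = 6108.8000, Bank 2 lends 7360·0.8300² = 5070.3040, and so on.
Summing a geometric series: total = 7360·[0.8300·(1 − 0.8300^7) / (1 − 0.8300)] ≈ 26183.0172 billion.

K26183 billion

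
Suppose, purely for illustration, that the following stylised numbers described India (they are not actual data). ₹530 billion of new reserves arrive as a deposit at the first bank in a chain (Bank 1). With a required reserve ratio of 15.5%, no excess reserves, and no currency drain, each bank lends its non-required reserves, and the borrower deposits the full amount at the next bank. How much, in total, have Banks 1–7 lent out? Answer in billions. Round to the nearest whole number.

Bank i lends (1 − rr)^i of the original deposit: Bank 1 lends 530·0.8450 = 447.8500, Bank 2 lends 530·0.8450² ≈ 378.4332, and so on.
Summing a geometric series: total = 530·[0.8450·(1 − 0.8450^7) / (1 − 0.8450)] ≈ 2000.5675 billion.

₹2001 billion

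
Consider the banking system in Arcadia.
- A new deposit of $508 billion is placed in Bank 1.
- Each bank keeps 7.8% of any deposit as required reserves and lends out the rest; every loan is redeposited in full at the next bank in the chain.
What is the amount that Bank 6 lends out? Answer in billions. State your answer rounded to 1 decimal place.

Each bank lends a fraction (1 − rr) = 0.9220 of the deposit it receives, so Bank 6 receives 508·0.9220^5 and lends 508·0.9220^6 ≈ 312.0680 billion.

$312.1 billion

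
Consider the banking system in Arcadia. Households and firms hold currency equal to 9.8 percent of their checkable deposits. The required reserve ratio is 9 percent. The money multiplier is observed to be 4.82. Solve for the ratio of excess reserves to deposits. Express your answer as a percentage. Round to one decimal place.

Using m = 4.82. Since m = (1 + c)/(c + rr + e), the denominator satisfies c + rr + e = (1 + c)/m = (1 + 0.098) / 4.82 ≈ 0.227801.
With c = 0.098 and rr = 0.09, the ratio of excess reserves to deposits is 0.227801 − 0.098 − 0.09 = 0.039801.

4.0%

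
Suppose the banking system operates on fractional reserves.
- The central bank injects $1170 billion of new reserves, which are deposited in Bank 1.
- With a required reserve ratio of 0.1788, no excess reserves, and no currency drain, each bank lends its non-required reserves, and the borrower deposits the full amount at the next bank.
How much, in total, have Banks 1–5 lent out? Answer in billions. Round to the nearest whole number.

$3367 billion

Bank i lends (1 − rr)^i of the original deposit: Bank 1 lends 1170·0.8212 = 960.8040, Bank 2 lends 1170·0.8212² ≈ 789.0122, and so on.
Summing a geometric series: total = 1170·[0.8212·(1 − 0.8212^5) / (1 − 0.8212)] ≈ 3366.7877 billion.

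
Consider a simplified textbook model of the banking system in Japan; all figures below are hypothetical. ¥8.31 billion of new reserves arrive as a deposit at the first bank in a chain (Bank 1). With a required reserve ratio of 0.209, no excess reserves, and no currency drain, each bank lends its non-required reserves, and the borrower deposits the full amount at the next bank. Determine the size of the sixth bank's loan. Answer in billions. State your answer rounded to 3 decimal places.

Each bank lends a fraction (1 − rr) = 0.7910 of the deposit it receives, so Bank 6 receives 8.31·0.7910^5 and lends 8.31·0.7910^6 ≈ 2.0354 billion.

¥2.035 billion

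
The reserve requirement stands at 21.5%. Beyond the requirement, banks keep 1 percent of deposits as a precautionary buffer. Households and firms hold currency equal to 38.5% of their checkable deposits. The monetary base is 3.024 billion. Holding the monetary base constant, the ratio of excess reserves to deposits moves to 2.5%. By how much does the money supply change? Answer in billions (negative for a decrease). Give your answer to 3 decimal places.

Initially m₁ = (1 + 0.385) / (0.215 + 0.01 + 0.385) ≈ 2.27049, so M₁ = 2.27049 × 3.024 ≈ 6.866 billion.
After the change m₂ = (1 + 0.385) / (0.215 + 0.025 + 0.385) = 2.21600, so M₂ = 2.21600 × 3.024 ≈ 6.7012 billion.
ΔM = M₂ − M₁ = 6.7012 − 6.866 = -0.1648 billion.

-0.165 billion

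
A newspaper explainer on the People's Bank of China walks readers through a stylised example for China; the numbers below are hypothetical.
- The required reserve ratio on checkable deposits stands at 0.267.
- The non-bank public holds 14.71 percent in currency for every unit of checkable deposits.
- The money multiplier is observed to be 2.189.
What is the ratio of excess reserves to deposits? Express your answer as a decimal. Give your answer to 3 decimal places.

Using m = 2.189. Since m = (1 + c)/(c + rr + e), the denominator satisfies c + rr + e = (1 + c)/m = (1 + 0.1471) / 2.189 ≈ 0.524029.
With c = 0.1471 and rr = 0.267, the ratio of excess reserves to deposits is 0.524029 − 0.1471 − 0.267 = 0.109929.

0.110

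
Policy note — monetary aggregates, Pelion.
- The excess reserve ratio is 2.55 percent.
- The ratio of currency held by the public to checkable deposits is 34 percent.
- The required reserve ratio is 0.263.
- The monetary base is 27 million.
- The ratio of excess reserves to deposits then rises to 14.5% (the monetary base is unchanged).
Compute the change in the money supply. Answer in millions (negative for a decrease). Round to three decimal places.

Initially m₁ = (1 + 0.34) / (0.263 + 0.0255 + 0.34) ≈ 2.132060, so M₁ = 2.132060 × 27 ≈ 57.5656 million.
After the change m₂ = (1 + 0.34) / (0.263 + 0.145 + 0.34) ≈ 1.791444, so M₂ = 1.791444 × 27 ≈ 48.369 million.
ΔM = M₂ − M₁ = 48.369 − 57.5656 = -9.1966 million.

-9.197 million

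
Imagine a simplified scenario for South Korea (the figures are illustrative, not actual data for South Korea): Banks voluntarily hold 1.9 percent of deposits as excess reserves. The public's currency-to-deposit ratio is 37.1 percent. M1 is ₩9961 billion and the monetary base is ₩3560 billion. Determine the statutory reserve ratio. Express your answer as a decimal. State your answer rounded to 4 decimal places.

Using m = M/MB = 9961/3560 ≈ 2.798034. Since m = (1 + c)/(c + rr + e), the denominator satisfies c + rr + e = (1 + c)/m = (1 + 0.371) / 2.798034 ≈ 0.489987.
With c = 0.371 and e = 0.019, the statutory reserve ratio is 0.489987 − 0.371 − 0.019 = 0.099987.

0.1000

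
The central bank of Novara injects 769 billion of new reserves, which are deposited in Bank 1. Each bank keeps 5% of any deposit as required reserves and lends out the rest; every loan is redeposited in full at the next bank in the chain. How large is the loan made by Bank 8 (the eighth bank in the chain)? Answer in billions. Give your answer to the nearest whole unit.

510 billion

Each bank lends a fraction (1 − rr) = 0.9500 of the deposit it receives, so Bank 8 receives 769·0.9500^7 and lends 769·0.9500^8 ≈ 510.1703 billion.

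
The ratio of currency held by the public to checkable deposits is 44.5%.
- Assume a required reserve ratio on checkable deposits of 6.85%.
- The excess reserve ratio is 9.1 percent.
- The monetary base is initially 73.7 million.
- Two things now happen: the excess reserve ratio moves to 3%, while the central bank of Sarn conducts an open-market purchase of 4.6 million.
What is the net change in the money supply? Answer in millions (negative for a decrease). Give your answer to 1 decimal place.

32.0 million

Before: m₁ = (1 + 0.445) / (0.0685 + 0.091 + 0.445) ≈ 2.3904, MB₁ = 73.7, so M₁ = 2.3904 × 73.7 ≈ 176.1725 million.
After: m₂ = (1 + 0.445) / (0.0685 + 0.03 + 0.445) ≈ 2.6587, MB₂ = 73.7 + 4.6 = 78.3, so M₂ = 2.6587 × 78.3 ≈ 208.1762 million.
ΔM = M₂ − M₁ = 208.1762 − 176.1725 = 32.0037 million.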